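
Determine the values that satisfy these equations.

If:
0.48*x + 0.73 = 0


Then:
x = -1.52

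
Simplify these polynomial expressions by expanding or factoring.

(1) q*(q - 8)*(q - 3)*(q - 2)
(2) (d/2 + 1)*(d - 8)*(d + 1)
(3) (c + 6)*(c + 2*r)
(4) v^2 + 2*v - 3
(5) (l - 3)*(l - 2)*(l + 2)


(1) = q^4 - 13*q^3 + 46*q^2 - 48*q
(2) = d^3/2 - 5*d^2/2 - 11*d - 8
(3) = c^2 + 2*c*r + 6*c + 12*r
(4) = (v - 1)*(v + 3)
(5) = l^3 - 3*l^2 - 4*l + 12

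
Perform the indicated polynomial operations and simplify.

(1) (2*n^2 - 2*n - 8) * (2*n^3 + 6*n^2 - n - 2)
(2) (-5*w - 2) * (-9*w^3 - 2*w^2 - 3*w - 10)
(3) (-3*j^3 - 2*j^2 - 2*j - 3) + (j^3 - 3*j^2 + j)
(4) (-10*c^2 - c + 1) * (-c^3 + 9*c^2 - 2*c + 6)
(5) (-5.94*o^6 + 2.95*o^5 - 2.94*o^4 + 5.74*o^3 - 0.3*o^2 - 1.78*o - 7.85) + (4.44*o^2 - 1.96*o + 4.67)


(1) = 4*n^5 + 8*n^4 - 30*n^3 - 50*n^2 + 12*n + 16
(2) = 45*w^4 + 28*w^3 + 19*w^2 + 56*w + 20
(3) = -2*j^3 - 5*j^2 - j - 3
(4) = 10*c^5 - 89*c^4 + 10*c^3 - 49*c^2 - 8*c + 6
(5) = -5.94*o^6 + 2.95*o^5 - 2.94*o^4 + 5.74*o^3 + 4.14*o^2 - 3.74*o - 3.18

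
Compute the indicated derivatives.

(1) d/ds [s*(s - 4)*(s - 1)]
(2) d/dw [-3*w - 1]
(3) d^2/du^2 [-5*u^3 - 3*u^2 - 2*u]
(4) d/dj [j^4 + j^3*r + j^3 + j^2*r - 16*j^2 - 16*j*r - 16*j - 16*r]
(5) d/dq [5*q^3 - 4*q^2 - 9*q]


(1) = 3*s^2 - 10*s + 4
(2) = -3
(3) = -30*u - 6
(4) = 4*j^3 + 3*j^2*r + 3*j^2 + 2*j*r - 32*j - 16*r - 16
(5) = 15*q^2 - 8*q - 9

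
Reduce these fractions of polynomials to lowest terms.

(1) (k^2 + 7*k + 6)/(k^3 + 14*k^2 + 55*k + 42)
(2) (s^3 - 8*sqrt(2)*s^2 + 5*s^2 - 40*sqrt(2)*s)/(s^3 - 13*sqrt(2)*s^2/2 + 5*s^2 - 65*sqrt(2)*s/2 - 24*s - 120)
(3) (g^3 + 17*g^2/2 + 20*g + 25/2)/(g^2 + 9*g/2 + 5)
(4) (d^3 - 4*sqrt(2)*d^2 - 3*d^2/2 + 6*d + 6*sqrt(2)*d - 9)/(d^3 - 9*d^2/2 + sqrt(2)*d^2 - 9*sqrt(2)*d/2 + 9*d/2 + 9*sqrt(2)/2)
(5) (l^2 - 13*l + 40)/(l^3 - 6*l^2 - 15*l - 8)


(1) = 1/(k + 7)
(2) = 2*s/(2*s + 3*sqrt(2))
(3) = (g^2 + 6*g + 5)/(g + 2)
(4) = (4*d^2 - 16*sqrt(2)*d + 24)/(4*d^2 + d*(-12 + 4*sqrt(2)) - 12*sqrt(2))
(5) = (l - 5)/(l^2 + 2*l + 1)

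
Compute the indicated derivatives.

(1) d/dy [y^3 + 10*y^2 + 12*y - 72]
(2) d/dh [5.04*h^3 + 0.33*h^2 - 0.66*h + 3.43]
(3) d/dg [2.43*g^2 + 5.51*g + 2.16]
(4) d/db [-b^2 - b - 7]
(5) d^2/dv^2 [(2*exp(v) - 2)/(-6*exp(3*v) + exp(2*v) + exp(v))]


(1) = 3*y^2 + 20*y + 12
(2) = 15.12*h^2 + 0.66*h - 0.66
(3) = 4.86*g + 5.51
(4) = -2*b - 1
(5) = 2*(-144*exp(5*v) + 342*exp(4*v) - 91*exp(3*v) - 7*exp(2*v) + 3*exp(v) + 1)*exp(-v)/(216*exp(6*v) - 108*exp(5*v) - 90*exp(4*v) + 35*exp(3*v) + 15*exp(2*v) - 3*exp(v) - 1)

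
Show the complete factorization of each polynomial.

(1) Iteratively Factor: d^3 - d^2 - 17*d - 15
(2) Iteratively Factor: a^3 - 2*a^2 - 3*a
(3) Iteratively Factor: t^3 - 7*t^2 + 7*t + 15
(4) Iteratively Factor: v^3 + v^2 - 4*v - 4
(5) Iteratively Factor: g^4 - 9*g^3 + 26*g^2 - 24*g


(1) = (d + 3)*(d^2 - 4*d - 5) = (d + 1)*(d + 3)*(d - 5)
(2) = (a - 3)*(a^2 + a) = (a - 3)*(a + 1)*(a)
(3) = (t + 1)*(t^2 - 8*t + 15) = (t - 5)*(t + 1)*(t - 3)
(4) = (v + 2)*(v^2 - v - 2) = (v + 1)*(v + 2)*(v - 2)
(5) = (g - 2)*(g^3 - 7*g^2 + 12*g) = (g - 4)*(g - 2)*(g^2 - 3*g) = (g - 4)*(g - 3)*(g - 2)*(g)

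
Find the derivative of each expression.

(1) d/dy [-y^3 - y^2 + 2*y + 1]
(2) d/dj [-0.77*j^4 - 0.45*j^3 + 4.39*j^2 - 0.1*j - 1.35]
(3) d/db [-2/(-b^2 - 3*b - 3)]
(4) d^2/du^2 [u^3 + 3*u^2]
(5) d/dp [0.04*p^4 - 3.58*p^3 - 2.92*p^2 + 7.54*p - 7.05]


(1) = -3*y^2 - 2*y + 2
(2) = -3.08*j^3 - 1.35*j^2 + 8.78*j - 0.1
(3) = 2*(-2*b - 3)/(b^2 + 3*b + 3)^2
(4) = 6*u + 6
(5) = 0.16*p^3 - 10.74*p^2 - 5.84*p + 7.54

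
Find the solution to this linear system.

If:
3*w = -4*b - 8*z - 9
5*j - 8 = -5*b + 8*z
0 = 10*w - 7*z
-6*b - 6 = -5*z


Then:
b = -528/403
j = 4664/2015
w = -105/403
z = -150/403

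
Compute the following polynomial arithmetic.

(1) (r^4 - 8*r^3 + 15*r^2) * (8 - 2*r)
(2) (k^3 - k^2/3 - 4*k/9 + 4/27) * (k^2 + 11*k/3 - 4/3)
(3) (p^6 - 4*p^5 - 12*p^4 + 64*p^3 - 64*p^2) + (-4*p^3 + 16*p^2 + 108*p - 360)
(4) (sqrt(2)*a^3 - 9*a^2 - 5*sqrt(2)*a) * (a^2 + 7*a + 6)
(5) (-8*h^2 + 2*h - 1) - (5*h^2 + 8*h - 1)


(1) = -2*r^5 + 24*r^4 - 94*r^3 + 120*r^2
(2) = k^5 + 10*k^4/3 - 3*k^3 - 28*k^2/27 + 92*k/81 - 16/81
(3) = p^6 - 4*p^5 - 12*p^4 + 60*p^3 - 48*p^2 + 108*p - 360
(4) = sqrt(2)*a^5 - 9*a^4 + 7*sqrt(2)*a^4 - 63*a^3 + sqrt(2)*a^3 - 54*a^2 - 35*sqrt(2)*a^2 - 30*sqrt(2)*a
(5) = -13*h^2 - 6*h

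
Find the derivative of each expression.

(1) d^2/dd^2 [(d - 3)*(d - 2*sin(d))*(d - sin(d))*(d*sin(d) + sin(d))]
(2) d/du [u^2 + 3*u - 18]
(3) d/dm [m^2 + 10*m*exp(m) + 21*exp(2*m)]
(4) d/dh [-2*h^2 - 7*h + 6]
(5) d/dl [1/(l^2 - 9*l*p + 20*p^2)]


(1) = -d^4*sin(d) + 2*d^3*sin(d) + 8*d^3*cos(d) - 6*d^3*cos(2*d) + 27*d^2*sin(d)/2 - 18*d^2*sin(2*d) + 9*d^2*sin(3*d)/2 - 12*d^2*cos(d) + 12*d^2*cos(2*d) - 9*d*sin(d) + 24*d*sin(2*d) - 9*d*sin(3*d) - 6*d*cos(d) + 27*d*cos(2*d) - 6*d*cos(3*d) - 9*d - 9*sin(d)/2 + 18*sin(2*d) - 17*sin(3*d)/2 - 6*cos(2*d) - 6*sqrt(2)*cos(d + pi/4) + 6*sqrt(2)*cos(3*d + pi/4) + 6
(2) = 2*u + 3
(3) = 10*m*exp(m) + 2*m + 42*exp(2*m) + 10*exp(m)
(4) = -4*h - 7
(5) = (-2*l + 9*p)/(l^2 - 9*l*p + 20*p^2)^2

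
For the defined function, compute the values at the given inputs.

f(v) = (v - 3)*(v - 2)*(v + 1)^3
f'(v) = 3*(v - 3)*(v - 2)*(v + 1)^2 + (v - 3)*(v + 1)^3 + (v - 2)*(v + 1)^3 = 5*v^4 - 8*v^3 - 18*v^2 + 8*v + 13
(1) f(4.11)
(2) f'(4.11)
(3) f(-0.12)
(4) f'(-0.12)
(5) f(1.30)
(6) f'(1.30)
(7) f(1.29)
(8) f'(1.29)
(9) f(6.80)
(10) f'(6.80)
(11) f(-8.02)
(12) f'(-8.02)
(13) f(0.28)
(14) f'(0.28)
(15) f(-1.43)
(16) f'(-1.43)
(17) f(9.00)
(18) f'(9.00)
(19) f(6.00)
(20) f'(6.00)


(1) = 312.51
(2) = 613.13
(3) = 4.51
(4) = 11.80
(5) = 14.48
(6) = -10.32
(7) = 14.58
(8) = -9.96
(9) = 8655.83
(10) = 7410.31
(11) = -38199.76
(12) = 23603.44
(13) = 9.81
(14) = 13.68
(15) = -1.21
(16) = 9.05
(17) = 42000.00
(18) = 25600.00
(19) = 4116.00
(20) = 4165.00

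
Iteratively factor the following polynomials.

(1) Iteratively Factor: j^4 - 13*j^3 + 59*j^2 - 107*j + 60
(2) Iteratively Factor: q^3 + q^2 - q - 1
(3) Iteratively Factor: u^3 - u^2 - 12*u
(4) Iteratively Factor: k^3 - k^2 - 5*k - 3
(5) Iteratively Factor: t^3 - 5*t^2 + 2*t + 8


(1) = (j - 5)*(j^3 - 8*j^2 + 19*j - 12) = (j - 5)*(j - 1)*(j^2 - 7*j + 12) = (j - 5)*(j - 3)*(j - 1)*(j - 4)
(2) = (q - 1)*(q^2 + 2*q + 1) = (q - 1)*(q + 1)*(q + 1)
(3) = (u + 3)*(u^2 - 4*u) = u*(u + 3)*(u - 4)
(4) = (k + 1)*(k^2 - 2*k - 3) = (k + 1)^2*(k - 3)
(5) = (t - 4)*(t^2 - t - 2) = (t - 4)*(t - 2)*(t + 1)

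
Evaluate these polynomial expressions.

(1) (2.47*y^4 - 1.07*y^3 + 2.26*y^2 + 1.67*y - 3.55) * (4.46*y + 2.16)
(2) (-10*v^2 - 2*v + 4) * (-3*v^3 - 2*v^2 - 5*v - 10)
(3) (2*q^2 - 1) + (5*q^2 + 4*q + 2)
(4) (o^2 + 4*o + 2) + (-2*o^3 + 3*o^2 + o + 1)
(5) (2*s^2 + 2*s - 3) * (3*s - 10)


(1) = 11.0162*y^5 + 0.563*y^4 + 7.7684*y^3 + 12.3298*y^2 - 12.2258*y - 7.668
(2) = 30*v^5 + 26*v^4 + 42*v^3 + 102*v^2 - 40
(3) = 7*q^2 + 4*q + 1
(4) = -2*o^3 + 4*o^2 + 5*o + 3
(5) = 6*s^3 - 14*s^2 - 29*s + 30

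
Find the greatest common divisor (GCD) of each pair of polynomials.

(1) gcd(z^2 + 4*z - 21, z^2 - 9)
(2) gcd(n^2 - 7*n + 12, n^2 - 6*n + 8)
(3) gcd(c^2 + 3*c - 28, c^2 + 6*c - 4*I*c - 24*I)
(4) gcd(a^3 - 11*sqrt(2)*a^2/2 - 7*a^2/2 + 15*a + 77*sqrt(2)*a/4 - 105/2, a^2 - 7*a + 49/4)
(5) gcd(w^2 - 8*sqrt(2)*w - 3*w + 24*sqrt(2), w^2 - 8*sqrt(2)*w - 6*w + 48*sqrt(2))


(1) = z - 3
(2) = gcd((n - 4)*(n - 3), (n - 4)*(n - 2)) = n - 4
(3) = 1
(4) = a - 7/2
(5) = gcd((w - 3)*(w - 8*sqrt(2)), (w - 6)*(w - 8*sqrt(2))) = w - 8*sqrt(2)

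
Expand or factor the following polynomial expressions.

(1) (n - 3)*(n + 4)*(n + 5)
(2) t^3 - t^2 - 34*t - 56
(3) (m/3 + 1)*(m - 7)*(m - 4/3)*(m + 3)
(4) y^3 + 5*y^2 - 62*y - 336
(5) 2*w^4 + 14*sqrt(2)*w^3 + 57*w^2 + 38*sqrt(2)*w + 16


(1) = n^3 + 6*n^2 - 7*n - 60
(2) = (t - 7)*(t + 2)*(t + 4)
(3) = m^4/3 - 7*m^3/9 - 95*m^2/9 - 19*m/3 + 28
(4) = (y - 8)*(y + 6)*(y + 7)
(5) = (w + 2*sqrt(2))*(w + 4*sqrt(2))*(sqrt(2)*w + 1)^2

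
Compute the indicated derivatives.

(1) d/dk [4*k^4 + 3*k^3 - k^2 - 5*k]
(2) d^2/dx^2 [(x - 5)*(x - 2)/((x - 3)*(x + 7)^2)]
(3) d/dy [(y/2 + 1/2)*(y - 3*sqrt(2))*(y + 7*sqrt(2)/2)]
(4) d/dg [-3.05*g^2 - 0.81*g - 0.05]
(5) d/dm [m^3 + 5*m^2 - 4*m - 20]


(1) = 16*k^3 + 9*k^2 - 2*k - 5
(2) = 2*(x^4 - 35*x^3 + 249*x^2 - 737*x + 634)/(x^7 + 19*x^6 + 69*x^5 - 545*x^4 - 2765*x^3 + 7497*x^2 + 27783*x - 64827)
(3) = 3*y^2/2 + sqrt(2)*y/2 + y - 21/2 + sqrt(2)/4
(4) = -6.1*g - 0.81
(5) = 3*m^2 + 10*m - 4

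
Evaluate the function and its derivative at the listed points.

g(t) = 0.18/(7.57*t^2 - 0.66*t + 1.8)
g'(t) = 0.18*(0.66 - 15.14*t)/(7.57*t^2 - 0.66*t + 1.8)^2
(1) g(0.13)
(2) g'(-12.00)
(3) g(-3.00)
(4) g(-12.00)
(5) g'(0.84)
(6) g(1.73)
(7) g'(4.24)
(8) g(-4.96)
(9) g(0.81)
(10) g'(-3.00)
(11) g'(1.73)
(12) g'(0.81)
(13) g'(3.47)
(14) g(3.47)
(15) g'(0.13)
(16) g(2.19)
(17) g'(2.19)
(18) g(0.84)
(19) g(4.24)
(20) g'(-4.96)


(1) = 0.10
(2) = 0.00
(3) = 0.00
(4) = 0.00
(5) = -0.05
(6) = 0.01
(7) = -0.00
(8) = 0.00
(9) = 0.03
(10) = 0.00
(11) = -0.01
(12) = -0.05
(13) = -0.00
(14) = 0.00
(15) = -0.07
(16) = 0.00
(17) = -0.00
(18) = 0.03
(19) = 0.00
(20) = 0.00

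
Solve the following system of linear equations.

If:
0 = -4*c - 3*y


Then:
c = -3*y/4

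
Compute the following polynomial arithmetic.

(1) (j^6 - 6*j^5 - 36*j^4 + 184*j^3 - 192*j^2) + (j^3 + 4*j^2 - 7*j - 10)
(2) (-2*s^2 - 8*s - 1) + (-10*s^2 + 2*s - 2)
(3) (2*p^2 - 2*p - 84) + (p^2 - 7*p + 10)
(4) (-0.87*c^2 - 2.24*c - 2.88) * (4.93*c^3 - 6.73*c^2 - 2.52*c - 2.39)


(1) = j^6 - 6*j^5 - 36*j^4 + 185*j^3 - 188*j^2 - 7*j - 10
(2) = -12*s^2 - 6*s - 3
(3) = 3*p^2 - 9*p - 74
(4) = -4.2891*c^5 - 5.1881*c^4 + 3.0692*c^3 + 27.1065*c^2 + 12.6112*c + 6.8832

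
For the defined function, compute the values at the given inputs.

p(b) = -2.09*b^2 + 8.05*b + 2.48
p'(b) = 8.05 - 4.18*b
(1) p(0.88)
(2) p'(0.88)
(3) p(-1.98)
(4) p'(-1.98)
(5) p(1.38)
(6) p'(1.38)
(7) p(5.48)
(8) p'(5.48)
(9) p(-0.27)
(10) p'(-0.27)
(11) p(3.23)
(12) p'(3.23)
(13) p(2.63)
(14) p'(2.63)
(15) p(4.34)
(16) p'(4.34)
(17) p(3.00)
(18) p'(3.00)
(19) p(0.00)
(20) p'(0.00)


(1) = 7.95
(2) = 4.37
(3) = -21.65
(4) = 16.33
(5) = 9.61
(6) = 2.28
(7) = -16.17
(8) = -14.86
(9) = 0.15
(10) = 9.18
(11) = 6.68
(12) = -5.45
(13) = 9.20
(14) = -2.94
(15) = -1.95
(16) = -10.09
(17) = 7.82
(18) = -4.49
(19) = 2.48
(20) = 8.05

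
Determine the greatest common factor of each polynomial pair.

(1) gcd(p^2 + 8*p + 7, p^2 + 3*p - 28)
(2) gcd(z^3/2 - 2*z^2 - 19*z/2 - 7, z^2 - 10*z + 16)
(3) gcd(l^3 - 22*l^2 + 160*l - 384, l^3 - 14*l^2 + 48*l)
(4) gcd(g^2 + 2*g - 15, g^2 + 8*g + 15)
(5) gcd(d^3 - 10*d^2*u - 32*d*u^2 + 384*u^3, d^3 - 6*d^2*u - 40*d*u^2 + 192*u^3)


(1) = gcd((p + 1)*(p + 7), (p - 4)*(p + 7)) = p + 7
(2) = 1
(3) = l^2 - 14*l + 48
(4) = gcd((g - 3)*(g + 5), (g + 3)*(g + 5)) = g + 5
(5) = -d^2 + 2*d*u + 48*u^2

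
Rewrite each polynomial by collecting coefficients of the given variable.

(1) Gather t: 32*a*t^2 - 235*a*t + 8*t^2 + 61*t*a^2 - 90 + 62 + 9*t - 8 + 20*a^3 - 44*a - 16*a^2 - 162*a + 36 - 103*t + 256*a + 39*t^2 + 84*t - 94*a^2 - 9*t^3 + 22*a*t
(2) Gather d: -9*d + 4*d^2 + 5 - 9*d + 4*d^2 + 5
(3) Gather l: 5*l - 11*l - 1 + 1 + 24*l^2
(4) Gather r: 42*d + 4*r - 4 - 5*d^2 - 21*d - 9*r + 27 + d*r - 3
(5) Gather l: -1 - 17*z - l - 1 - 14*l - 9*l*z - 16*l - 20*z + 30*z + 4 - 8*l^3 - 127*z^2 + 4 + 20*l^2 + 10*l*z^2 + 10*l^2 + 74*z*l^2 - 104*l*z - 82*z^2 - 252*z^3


(1) = 20*a^3 - 110*a^2 + 50*a - 9*t^3 + t^2*(32*a + 47) + t*(61*a^2 - 213*a - 10)
(2) = 8*d^2 - 18*d + 10
(3) = 24*l^2 - 6*l
(4) = -5*d^2 + 21*d + r*(d - 5) + 20
(5) = -8*l^3 + l^2*(74*z + 30) + l*(10*z^2 - 113*z - 31) - 252*z^3 - 209*z^2 - 7*z + 6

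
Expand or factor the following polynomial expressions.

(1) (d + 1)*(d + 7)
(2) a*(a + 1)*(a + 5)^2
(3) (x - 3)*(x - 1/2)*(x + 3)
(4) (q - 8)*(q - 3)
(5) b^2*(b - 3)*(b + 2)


(1) = d^2 + 8*d + 7
(2) = a^4 + 11*a^3 + 35*a^2 + 25*a
(3) = x^3 - x^2/2 - 9*x + 9/2
(4) = q^2 - 11*q + 24
(5) = b^4 - b^3 - 6*b^2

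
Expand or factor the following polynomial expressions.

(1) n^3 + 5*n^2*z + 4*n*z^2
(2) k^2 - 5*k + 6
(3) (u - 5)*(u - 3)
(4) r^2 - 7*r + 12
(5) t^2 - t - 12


(1) = n*(n + z)*(n + 4*z)
(2) = (k - 3)*(k - 2)
(3) = u^2 - 8*u + 15
(4) = (r - 4)*(r - 3)
(5) = (t - 4)*(t + 3)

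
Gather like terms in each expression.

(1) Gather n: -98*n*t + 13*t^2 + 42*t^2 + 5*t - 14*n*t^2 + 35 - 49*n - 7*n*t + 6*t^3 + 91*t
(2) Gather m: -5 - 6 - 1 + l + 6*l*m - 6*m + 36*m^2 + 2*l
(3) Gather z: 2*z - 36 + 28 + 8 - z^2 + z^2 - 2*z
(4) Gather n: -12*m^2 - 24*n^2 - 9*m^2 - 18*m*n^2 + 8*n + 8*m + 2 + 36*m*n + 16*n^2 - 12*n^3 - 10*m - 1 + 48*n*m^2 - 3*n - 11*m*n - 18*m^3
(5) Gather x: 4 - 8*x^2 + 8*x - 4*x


(1) = n*(-14*t^2 - 105*t - 49) + 6*t^3 + 55*t^2 + 96*t + 35
(2) = 3*l + 36*m^2 + m*(6*l - 6) - 12
(3) = 0
(4) = -18*m^3 - 21*m^2 - 2*m - 12*n^3 + n^2*(-18*m - 8) + n*(48*m^2 + 25*m + 5) + 1
(5) = -8*x^2 + 4*x + 4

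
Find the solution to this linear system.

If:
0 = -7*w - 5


Then:
w = -5/7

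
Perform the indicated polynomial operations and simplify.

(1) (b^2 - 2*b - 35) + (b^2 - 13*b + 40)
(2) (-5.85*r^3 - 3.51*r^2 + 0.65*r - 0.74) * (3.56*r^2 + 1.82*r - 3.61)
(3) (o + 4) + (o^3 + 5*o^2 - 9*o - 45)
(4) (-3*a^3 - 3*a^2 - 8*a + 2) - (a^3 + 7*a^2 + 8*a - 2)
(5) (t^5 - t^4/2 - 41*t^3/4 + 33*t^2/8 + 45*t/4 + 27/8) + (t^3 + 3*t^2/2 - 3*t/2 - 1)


(1) = 2*b^2 - 15*b + 5
(2) = -20.826*r^5 - 23.1426*r^4 + 17.0443*r^3 + 11.2197*r^2 - 3.6933*r + 2.6714
(3) = o^3 + 5*o^2 - 8*o - 41
(4) = -4*a^3 - 10*a^2 - 16*a + 4
(5) = t^5 - t^4/2 - 37*t^3/4 + 45*t^2/8 + 39*t/4 + 19/8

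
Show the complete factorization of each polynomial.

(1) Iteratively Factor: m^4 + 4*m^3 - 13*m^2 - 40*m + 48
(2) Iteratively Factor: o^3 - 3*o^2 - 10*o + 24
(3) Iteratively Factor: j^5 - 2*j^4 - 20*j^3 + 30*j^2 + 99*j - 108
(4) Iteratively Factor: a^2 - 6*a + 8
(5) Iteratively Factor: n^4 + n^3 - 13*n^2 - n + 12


(1) = (m + 4)*(m^3 - 13*m + 12) = (m - 3)*(m + 4)*(m^2 + 3*m - 4) = (m - 3)*(m - 1)*(m + 4)*(m + 4)
(2) = (o - 4)*(o^2 + o - 6) = (o - 4)*(o + 3)*(o - 2)
(3) = (j - 4)*(j^4 + 2*j^3 - 12*j^2 - 18*j + 27) = (j - 4)*(j - 1)*(j^3 + 3*j^2 - 9*j - 27) = (j - 4)*(j - 1)*(j + 3)*(j^2 - 9) = (j - 4)*(j - 1)*(j + 3)^2*(j - 3)
(4) = (a - 2)*(a - 4)
(5) = (n - 3)*(n^3 + 4*n^2 - n - 4) = (n - 3)*(n + 1)*(n^2 + 3*n - 4) = (n - 3)*(n + 1)*(n + 4)*(n - 1)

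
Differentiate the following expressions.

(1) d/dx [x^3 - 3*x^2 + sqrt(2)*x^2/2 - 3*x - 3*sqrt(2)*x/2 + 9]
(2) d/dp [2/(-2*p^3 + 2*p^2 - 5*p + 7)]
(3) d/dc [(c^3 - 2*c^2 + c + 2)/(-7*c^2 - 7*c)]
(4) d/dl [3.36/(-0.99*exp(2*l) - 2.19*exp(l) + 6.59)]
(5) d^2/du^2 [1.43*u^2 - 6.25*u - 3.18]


(1) = 3*x^2 - 6*x + sqrt(2)*x - 3 - 3*sqrt(2)/2
(2) = 2*(6*p^2 - 4*p + 5)/(2*p^3 - 2*p^2 + 5*p - 7)^2
(3) = (-c^4 - 2*c^3 + 3*c^2 + 4*c + 2)/(7*c^2*(c^2 + 2*c + 1))
(4) = (6.6528*exp(l) + 7.3584)*exp(l)/(0.99*exp(2*l) + 2.19*exp(l) - 6.59)^2
(5) = 2.86000000000000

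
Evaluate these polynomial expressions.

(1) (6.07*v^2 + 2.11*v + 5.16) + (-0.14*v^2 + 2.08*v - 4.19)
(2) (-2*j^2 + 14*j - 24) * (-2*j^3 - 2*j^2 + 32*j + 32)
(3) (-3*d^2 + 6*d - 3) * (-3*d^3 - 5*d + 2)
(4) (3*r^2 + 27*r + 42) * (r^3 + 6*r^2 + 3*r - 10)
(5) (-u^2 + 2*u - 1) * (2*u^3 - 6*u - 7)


(1) = 5.93*v^2 + 4.19*v + 0.97
(2) = 4*j^5 - 24*j^4 - 44*j^3 + 432*j^2 - 320*j - 768
(3) = 9*d^5 - 18*d^4 + 24*d^3 - 36*d^2 + 27*d - 6
(4) = 3*r^5 + 45*r^4 + 213*r^3 + 303*r^2 - 144*r - 420
(5) = -2*u^5 + 4*u^4 + 4*u^3 - 5*u^2 - 8*u + 7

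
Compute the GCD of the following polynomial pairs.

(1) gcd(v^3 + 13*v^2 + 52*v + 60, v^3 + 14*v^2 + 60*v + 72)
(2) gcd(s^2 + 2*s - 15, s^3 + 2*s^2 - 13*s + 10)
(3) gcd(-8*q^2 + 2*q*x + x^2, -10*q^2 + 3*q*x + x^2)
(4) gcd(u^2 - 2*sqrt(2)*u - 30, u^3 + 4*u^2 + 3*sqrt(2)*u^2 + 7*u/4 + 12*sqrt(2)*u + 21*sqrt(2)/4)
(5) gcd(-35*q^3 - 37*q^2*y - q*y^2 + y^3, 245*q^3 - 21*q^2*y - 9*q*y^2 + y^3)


(1) = v^2 + 8*v + 12
(2) = s + 5
(3) = gcd((-2*q + x)*(4*q + x), (-2*q + x)*(5*q + x)) = -2*q + x
(4) = u + 3*sqrt(2)
(5) = -35*q^2 - 2*q*y + y^2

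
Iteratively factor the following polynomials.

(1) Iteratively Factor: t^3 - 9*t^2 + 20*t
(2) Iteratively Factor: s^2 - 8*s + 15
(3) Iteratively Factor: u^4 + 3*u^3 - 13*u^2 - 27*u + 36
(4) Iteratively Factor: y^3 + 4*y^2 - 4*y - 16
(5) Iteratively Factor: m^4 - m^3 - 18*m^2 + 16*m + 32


(1) = (t - 5)*(t^2 - 4*t) = t*(t - 5)*(t - 4)
(2) = (s - 3)*(s - 5)
(3) = (u + 3)*(u^3 - 13*u + 12) = (u - 1)*(u + 3)*(u^2 + u - 12) = (u - 3)*(u - 1)*(u + 3)*(u + 4)
(4) = (y - 2)*(y^2 + 6*y + 8) = (y - 2)*(y + 4)*(y + 2)
(5) = (m + 4)*(m^3 - 5*m^2 + 2*m + 8) = (m - 4)*(m + 4)*(m^2 - m - 2) = (m - 4)*(m + 1)*(m + 4)*(m - 2)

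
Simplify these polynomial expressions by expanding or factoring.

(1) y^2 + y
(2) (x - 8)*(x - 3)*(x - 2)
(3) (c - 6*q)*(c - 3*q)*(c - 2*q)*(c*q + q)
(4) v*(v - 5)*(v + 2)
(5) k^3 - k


(1) = y*(y + 1)
(2) = x^3 - 13*x^2 + 46*x - 48
(3) = c^4*q - 11*c^3*q^2 + c^3*q + 36*c^2*q^3 - 11*c^2*q^2 - 36*c*q^4 + 36*c*q^3 - 36*q^4
(4) = v^3 - 3*v^2 - 10*v
(5) = k*(k - 1)*(k + 1)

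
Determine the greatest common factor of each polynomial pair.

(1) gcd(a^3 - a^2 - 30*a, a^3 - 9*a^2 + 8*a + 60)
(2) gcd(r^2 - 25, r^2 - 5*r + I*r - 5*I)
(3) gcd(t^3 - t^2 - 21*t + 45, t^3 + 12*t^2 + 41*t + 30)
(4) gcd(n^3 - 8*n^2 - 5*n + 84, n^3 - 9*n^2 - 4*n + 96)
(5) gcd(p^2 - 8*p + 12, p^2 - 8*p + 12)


(1) = a - 6
(2) = gcd((r - 5)*(r + 5), (r - 5)*(r + I)) = r - 5
(3) = t + 5
(4) = n^2 - n - 12
(5) = p^2 - 8*p + 12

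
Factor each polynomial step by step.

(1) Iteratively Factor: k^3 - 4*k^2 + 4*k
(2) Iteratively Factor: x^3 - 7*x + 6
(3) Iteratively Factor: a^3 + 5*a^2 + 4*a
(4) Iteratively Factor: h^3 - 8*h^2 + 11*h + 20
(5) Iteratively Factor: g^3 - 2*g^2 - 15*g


(1) = (k - 2)*(k^2 - 2*k) = (k - 2)^2*(k)
(2) = (x + 3)*(x^2 - 3*x + 2) = (x - 2)*(x + 3)*(x - 1)
(3) = (a + 1)*(a^2 + 4*a) = a*(a + 1)*(a + 4)
(4) = (h - 5)*(h^2 - 3*h - 4) = (h - 5)*(h - 4)*(h + 1)
(5) = (g - 5)*(g^2 + 3*g) = g*(g - 5)*(g + 3)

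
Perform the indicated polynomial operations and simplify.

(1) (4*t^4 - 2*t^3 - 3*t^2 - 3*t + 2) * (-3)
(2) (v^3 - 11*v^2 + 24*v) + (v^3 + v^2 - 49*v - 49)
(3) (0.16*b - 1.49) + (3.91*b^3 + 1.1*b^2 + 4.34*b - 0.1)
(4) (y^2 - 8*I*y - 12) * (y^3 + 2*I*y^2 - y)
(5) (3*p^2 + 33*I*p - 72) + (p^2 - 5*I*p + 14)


(1) = -12*t^4 + 6*t^3 + 9*t^2 + 9*t - 6
(2) = 2*v^3 - 10*v^2 - 25*v - 49
(3) = 3.91*b^3 + 1.1*b^2 + 4.5*b - 1.59
(4) = y^5 - 6*I*y^4 + 3*y^3 - 16*I*y^2 + 12*y
(5) = 4*p^2 + 28*I*p - 58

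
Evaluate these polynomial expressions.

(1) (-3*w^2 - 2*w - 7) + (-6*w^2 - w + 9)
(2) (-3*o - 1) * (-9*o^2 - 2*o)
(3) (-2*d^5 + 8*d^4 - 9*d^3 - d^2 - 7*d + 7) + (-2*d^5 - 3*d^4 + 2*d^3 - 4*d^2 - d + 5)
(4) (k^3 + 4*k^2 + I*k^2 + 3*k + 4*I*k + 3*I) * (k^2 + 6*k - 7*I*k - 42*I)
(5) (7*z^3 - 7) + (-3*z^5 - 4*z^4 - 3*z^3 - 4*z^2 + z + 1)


(1) = -9*w^2 - 3*w + 2
(2) = 27*o^3 + 15*o^2 + 2*o
(3) = -4*d^5 + 5*d^4 - 7*d^3 - 5*d^2 - 8*d + 12
(4) = k^5 + 10*k^4 - 6*I*k^4 + 34*k^3 - 60*I*k^3 + 88*k^2 - 162*I*k^2 + 189*k - 108*I*k + 126
(5) = -3*z^5 - 4*z^4 + 4*z^3 - 4*z^2 + z - 6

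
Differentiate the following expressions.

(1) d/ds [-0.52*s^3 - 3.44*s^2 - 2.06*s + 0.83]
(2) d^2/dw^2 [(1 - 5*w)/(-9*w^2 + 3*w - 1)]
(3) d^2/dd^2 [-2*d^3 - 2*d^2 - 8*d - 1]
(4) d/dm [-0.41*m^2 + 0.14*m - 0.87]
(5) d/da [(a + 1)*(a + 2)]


(1) = -1.56*s^2 - 6.88*s - 2.06
(2) = 6*((8 - 45*w)*(9*w^2 - 3*w + 1) + 3*(5*w - 1)*(6*w - 1)^2)/(9*w^2 - 3*w + 1)^3
(3) = -12*d - 4
(4) = 0.14 - 0.82*m
(5) = 2*a + 3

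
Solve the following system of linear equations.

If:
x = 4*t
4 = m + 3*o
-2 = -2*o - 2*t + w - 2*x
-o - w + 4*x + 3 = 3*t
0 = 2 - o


Then:
m = -2
o = 2
t = 1/3
w = 16/3
x = 4/3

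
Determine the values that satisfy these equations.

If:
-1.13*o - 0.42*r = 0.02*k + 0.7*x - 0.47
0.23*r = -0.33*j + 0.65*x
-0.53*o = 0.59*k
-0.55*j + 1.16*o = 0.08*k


Then:
j = 17.7829644325151*x - 4.42935127915872
k = 1.77649408073028 - 7.13227040737227*x
o = 7.93969724594271*x - 1.97760661817144
r = 6.35515618314078 - 22.6886011423043*x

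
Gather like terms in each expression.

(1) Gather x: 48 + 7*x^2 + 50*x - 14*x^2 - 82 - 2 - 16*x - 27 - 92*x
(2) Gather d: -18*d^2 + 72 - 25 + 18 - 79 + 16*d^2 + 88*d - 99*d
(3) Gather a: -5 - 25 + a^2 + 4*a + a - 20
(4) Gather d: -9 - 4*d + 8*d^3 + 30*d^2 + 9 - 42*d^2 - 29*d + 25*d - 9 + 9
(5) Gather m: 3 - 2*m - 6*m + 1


(1) = -7*x^2 - 58*x - 63
(2) = -2*d^2 - 11*d - 14
(3) = a^2 + 5*a - 50
(4) = 8*d^3 - 12*d^2 - 8*d
(5) = 4 - 8*m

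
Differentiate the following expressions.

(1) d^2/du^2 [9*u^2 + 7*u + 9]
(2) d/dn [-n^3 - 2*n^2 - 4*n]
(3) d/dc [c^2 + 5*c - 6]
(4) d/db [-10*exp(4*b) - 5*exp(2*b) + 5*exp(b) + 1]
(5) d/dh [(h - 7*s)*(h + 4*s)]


(1) = 18
(2) = -3*n^2 - 4*n - 4
(3) = 2*c + 5
(4) = (-40*exp(3*b) - 10*exp(b) + 5)*exp(b)
(5) = 2*h - 3*s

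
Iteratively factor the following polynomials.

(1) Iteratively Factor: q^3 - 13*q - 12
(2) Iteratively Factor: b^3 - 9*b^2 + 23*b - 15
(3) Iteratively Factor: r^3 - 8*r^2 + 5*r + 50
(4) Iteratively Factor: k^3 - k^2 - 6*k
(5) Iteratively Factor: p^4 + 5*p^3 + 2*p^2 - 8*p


(1) = (q + 1)*(q^2 - q - 12) = (q - 4)*(q + 1)*(q + 3)
(2) = (b - 1)*(b^2 - 8*b + 15) = (b - 5)*(b - 1)*(b - 3)
(3) = (r - 5)*(r^2 - 3*r - 10) = (r - 5)^2*(r + 2)
(4) = (k + 2)*(k^2 - 3*k) = (k - 3)*(k + 2)*(k)
(5) = (p)*(p^3 + 5*p^2 + 2*p - 8) = p*(p + 2)*(p^2 + 3*p - 4) = p*(p + 2)*(p + 4)*(p - 1)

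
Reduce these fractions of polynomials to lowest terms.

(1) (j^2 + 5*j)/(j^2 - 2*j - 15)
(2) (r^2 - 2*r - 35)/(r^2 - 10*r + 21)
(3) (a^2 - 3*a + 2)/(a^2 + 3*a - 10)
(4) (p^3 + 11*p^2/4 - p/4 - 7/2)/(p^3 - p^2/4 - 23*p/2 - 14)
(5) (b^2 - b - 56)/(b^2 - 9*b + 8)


(1) = (j^2 + 5*j)/(j^2 - 2*j - 15)
(2) = (r + 5)/(r - 3)
(3) = (a - 1)/(a + 5)
(4) = (p - 1)/(p - 4)
(5) = (b + 7)/(b - 1)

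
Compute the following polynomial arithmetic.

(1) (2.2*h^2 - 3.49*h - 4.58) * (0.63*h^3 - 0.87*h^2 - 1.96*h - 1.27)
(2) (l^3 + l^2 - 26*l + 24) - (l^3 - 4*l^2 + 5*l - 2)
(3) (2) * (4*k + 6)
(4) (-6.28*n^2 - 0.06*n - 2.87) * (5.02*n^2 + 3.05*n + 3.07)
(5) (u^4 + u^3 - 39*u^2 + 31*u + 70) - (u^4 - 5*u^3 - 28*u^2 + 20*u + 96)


(1) = 1.386*h^5 - 4.1127*h^4 - 4.1611*h^3 + 8.031*h^2 + 13.4091*h + 5.8166
(2) = 5*l^2 - 31*l + 26
(3) = 8*k + 12
(4) = -31.5256*n^4 - 19.4552*n^3 - 33.87*n^2 - 8.9377*n - 8.8109
(5) = 6*u^3 - 11*u^2 + 11*u - 26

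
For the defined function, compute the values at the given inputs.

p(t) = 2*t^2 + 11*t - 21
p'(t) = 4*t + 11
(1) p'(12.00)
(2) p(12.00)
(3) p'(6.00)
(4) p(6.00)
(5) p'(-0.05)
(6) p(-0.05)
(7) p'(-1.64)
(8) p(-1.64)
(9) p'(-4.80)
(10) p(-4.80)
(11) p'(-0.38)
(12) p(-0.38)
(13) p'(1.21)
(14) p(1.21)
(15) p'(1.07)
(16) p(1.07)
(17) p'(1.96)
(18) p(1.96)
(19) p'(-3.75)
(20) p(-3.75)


(1) = 59.00
(2) = 399.00
(3) = 35.00
(4) = 117.00
(5) = 10.80
(6) = -21.55
(7) = 4.44
(8) = -33.66
(9) = -8.20
(10) = -27.72
(11) = 9.48
(12) = -24.89
(13) = 15.84
(14) = -4.76
(15) = 15.28
(16) = -6.94
(17) = 18.84
(18) = 8.24
(19) = -4.00
(20) = -34.12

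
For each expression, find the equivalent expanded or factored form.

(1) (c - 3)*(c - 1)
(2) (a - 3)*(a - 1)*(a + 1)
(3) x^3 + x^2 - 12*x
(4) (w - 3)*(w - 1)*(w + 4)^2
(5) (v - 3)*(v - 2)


(1) = c^2 - 4*c + 3
(2) = a^3 - 3*a^2 - a + 3
(3) = x*(x - 3)*(x + 4)
(4) = w^4 + 4*w^3 - 13*w^2 - 40*w + 48
(5) = v^2 - 5*v + 6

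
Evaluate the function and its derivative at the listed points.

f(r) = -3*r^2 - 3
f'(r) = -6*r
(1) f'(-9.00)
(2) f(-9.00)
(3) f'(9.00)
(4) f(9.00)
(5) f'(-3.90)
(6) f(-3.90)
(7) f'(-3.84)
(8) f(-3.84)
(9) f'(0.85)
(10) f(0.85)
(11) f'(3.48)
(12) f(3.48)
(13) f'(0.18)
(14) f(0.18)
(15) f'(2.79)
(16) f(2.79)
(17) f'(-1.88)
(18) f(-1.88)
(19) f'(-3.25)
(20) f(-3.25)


(1) = 54.00
(2) = -246.00
(3) = -54.00
(4) = -246.00
(5) = 23.40
(6) = -48.63
(7) = 23.04
(8) = -47.24
(9) = -5.10
(10) = -5.17
(11) = -20.88
(12) = -39.33
(13) = -1.08
(14) = -3.10
(15) = -16.74
(16) = -26.35
(17) = 11.28
(18) = -13.60
(19) = 19.50
(20) = -34.69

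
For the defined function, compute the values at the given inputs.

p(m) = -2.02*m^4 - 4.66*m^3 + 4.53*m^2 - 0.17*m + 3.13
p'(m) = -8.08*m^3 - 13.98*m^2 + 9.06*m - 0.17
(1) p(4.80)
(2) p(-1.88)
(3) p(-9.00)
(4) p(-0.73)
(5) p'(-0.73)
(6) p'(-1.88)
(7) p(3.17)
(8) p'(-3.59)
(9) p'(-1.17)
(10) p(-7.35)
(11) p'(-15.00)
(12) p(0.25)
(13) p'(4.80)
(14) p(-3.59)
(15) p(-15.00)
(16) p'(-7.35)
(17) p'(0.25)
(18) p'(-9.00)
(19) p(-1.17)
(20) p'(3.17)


(1) = -1480.97
(2) = 25.19
(3) = -9484.49
(4) = 6.91
(5) = -11.09
(6) = -12.92
(7) = -304.31
(8) = 160.98
(9) = -16.97
(10) = -3795.80
(11) = 23988.43
(12) = 3.29
(13) = -1172.36
(14) = -57.79
(15) = -85510.07
(16) = 2386.29
(17) = 1.10
(18) = 4676.23
(19) = 13.21
(20) = -369.32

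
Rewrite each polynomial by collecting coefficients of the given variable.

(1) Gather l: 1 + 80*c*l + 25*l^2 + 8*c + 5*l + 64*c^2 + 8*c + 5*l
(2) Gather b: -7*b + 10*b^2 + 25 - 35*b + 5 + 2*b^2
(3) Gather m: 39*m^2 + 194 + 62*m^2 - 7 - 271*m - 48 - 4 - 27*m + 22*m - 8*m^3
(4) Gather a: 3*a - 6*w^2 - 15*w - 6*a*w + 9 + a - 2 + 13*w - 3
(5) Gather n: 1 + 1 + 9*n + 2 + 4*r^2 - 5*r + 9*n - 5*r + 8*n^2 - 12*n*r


(1) = 64*c^2 + 16*c + 25*l^2 + l*(80*c + 10) + 1
(2) = 12*b^2 - 42*b + 30
(3) = -8*m^3 + 101*m^2 - 276*m + 135
(4) = a*(4 - 6*w) - 6*w^2 - 2*w + 4
(5) = 8*n^2 + n*(18 - 12*r) + 4*r^2 - 10*r + 4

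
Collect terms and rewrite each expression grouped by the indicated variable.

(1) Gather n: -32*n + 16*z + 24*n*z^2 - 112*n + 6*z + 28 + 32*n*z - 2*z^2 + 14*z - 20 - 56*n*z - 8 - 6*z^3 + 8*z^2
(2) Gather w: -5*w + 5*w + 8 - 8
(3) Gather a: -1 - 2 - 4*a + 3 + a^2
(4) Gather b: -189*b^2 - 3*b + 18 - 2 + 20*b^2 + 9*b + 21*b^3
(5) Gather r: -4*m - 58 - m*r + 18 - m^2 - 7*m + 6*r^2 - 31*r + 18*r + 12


(1) = n*(24*z^2 - 24*z - 144) - 6*z^3 + 6*z^2 + 36*z
(2) = 0
(3) = a^2 - 4*a
(4) = 21*b^3 - 169*b^2 + 6*b + 16
(5) = -m^2 - 11*m + 6*r^2 + r*(-m - 13) - 28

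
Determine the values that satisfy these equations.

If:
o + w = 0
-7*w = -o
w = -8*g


Then:
g = 0
o = 0
w = 0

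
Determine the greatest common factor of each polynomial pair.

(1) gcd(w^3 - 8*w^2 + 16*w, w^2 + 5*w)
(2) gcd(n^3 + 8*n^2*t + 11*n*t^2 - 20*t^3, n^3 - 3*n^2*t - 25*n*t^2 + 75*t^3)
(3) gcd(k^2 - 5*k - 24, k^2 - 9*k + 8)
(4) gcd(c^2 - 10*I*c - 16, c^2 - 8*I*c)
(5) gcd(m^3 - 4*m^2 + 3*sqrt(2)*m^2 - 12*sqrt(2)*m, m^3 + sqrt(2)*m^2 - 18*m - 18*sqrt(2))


(1) = w
(2) = gcd((n - t)*(n + 4*t)*(n + 5*t), (n - 5*t)*(n - 3*t)*(n + 5*t)) = n + 5*t
(3) = gcd((k - 8)*(k + 3), (k - 8)*(k - 1)) = k - 8
(4) = gcd((c - 8*I)*(c - 2*I), c*(c - 8*I)) = c - 8*I
(5) = m + 3*sqrt(2)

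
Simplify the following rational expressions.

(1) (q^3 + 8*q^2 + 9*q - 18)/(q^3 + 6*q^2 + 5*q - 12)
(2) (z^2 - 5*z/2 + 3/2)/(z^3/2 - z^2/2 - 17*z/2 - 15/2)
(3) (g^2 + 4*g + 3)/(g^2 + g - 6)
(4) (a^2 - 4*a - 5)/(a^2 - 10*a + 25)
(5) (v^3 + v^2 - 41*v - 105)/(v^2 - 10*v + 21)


(1) = (q + 6)/(q + 4)
(2) = (2*z^2 - 5*z + 3)/(z^3 - z^2 - 17*z - 15)
(3) = (g + 1)/(g - 2)
(4) = (a + 1)/(a - 5)
(5) = (v^2 + 8*v + 15)/(v - 3)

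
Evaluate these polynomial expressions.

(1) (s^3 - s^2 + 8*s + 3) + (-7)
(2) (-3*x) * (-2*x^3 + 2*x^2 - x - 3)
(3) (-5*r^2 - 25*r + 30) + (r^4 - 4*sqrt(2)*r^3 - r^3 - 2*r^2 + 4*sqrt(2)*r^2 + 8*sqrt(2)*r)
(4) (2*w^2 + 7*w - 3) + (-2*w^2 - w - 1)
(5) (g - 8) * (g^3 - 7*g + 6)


(1) = s^3 - s^2 + 8*s - 4
(2) = 6*x^4 - 6*x^3 + 3*x^2 + 9*x
(3) = r^4 - 4*sqrt(2)*r^3 - r^3 - 7*r^2 + 4*sqrt(2)*r^2 - 25*r + 8*sqrt(2)*r + 30
(4) = 6*w - 4
(5) = g^4 - 8*g^3 - 7*g^2 + 62*g - 48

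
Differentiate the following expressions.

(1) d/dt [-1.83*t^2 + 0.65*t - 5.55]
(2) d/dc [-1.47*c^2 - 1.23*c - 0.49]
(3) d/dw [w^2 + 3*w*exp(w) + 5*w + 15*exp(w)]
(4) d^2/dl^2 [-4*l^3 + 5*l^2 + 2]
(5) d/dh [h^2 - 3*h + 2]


(1) = 0.65 - 3.66*t
(2) = -2.94*c - 1.23
(3) = 3*w*exp(w) + 2*w + 18*exp(w) + 5
(4) = 10 - 24*l
(5) = 2*h - 3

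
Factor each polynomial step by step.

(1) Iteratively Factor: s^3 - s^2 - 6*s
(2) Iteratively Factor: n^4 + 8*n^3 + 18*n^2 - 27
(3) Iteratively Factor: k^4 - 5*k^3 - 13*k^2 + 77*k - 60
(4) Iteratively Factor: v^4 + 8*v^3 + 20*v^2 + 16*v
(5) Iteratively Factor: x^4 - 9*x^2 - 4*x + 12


(1) = (s)*(s^2 - s - 6) = s*(s - 3)*(s + 2)
(2) = (n - 1)*(n^3 + 9*n^2 + 27*n + 27) = (n - 1)*(n + 3)*(n^2 + 6*n + 9) = (n - 1)*(n + 3)^2*(n + 3)
(3) = (k - 5)*(k^3 - 13*k + 12) = (k - 5)*(k - 1)*(k^2 + k - 12) = (k - 5)*(k - 1)*(k + 4)*(k - 3)
(4) = (v + 2)*(v^3 + 6*v^2 + 8*v) = v*(v + 2)*(v^2 + 6*v + 8) = v*(v + 2)*(v + 4)*(v + 2)
(5) = (x - 3)*(x^3 + 3*x^2 - 4) = (x - 3)*(x + 2)*(x^2 + x - 2) = (x - 3)*(x + 2)^2*(x - 1)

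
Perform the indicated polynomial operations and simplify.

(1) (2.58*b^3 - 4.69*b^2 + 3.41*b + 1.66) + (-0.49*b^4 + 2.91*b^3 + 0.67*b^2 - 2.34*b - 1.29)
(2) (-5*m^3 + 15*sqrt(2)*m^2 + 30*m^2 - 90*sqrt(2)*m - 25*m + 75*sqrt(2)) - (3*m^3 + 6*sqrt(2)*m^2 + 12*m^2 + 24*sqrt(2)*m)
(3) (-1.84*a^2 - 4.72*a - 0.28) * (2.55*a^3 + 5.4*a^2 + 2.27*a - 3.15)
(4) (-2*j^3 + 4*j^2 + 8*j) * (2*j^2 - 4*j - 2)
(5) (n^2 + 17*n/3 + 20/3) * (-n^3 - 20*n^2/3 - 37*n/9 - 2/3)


(1) = -0.49*b^4 + 5.49*b^3 - 4.02*b^2 + 1.07*b + 0.37
(2) = -8*m^3 + 9*sqrt(2)*m^2 + 18*m^2 - 114*sqrt(2)*m - 25*m + 75*sqrt(2)
(3) = -4.692*a^5 - 21.972*a^4 - 30.3788*a^3 - 6.4304*a^2 + 14.2324*a + 0.882
(4) = -4*j^5 + 16*j^4 + 4*j^3 - 40*j^2 - 16*j
(5) = -n^5 - 37*n^4/3 - 437*n^3/9 - 1847*n^2/27 - 842*n/27 - 40/9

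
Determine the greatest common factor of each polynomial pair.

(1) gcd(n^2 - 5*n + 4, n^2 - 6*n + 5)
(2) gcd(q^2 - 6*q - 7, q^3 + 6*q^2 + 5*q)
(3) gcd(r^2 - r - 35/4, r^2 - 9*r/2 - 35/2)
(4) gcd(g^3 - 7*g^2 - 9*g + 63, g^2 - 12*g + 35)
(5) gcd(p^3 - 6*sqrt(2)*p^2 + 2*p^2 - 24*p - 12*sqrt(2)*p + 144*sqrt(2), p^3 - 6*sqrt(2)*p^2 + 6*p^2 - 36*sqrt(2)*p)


(1) = n - 1
(2) = gcd((q - 7)*(q + 1), q*(q + 1)*(q + 5)) = q + 1
(3) = gcd((r - 7/2)*(r + 5/2), (r - 7)*(r + 5/2)) = r + 5/2
(4) = g - 7
(5) = p^2 + p*(6 - 6*sqrt(2)) - 36*sqrt(2)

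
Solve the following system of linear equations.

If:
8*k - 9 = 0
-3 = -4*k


Then:
No Solution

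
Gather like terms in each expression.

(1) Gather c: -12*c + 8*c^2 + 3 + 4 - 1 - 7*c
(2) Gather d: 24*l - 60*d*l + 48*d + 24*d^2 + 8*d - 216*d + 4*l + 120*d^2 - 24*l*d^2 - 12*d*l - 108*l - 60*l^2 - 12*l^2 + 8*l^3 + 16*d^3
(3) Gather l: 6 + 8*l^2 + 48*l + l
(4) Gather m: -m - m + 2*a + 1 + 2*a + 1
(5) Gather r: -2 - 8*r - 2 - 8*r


(1) = 8*c^2 - 19*c + 6
(2) = 16*d^3 + d^2*(144 - 24*l) + d*(-72*l - 160) + 8*l^3 - 72*l^2 - 80*l
(3) = 8*l^2 + 49*l + 6
(4) = 4*a - 2*m + 2
(5) = -16*r - 4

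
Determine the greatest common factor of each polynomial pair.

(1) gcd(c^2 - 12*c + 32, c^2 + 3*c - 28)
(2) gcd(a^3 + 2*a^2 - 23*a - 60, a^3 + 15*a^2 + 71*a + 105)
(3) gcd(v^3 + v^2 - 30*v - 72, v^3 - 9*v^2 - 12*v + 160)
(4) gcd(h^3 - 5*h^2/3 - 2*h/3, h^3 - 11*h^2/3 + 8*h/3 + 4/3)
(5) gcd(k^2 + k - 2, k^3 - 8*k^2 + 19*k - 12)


(1) = gcd((c - 8)*(c - 4), (c - 4)*(c + 7)) = c - 4
(2) = gcd((a - 5)*(a + 3)*(a + 4), (a + 3)*(a + 5)*(a + 7)) = a + 3
(3) = v + 4
(4) = gcd(h*(h - 2)*(h + 1/3), (h - 2)^2*(h + 1/3)) = h^2 - 5*h/3 - 2/3
(5) = gcd((k - 1)*(k + 2), (k - 4)*(k - 3)*(k - 1)) = k - 1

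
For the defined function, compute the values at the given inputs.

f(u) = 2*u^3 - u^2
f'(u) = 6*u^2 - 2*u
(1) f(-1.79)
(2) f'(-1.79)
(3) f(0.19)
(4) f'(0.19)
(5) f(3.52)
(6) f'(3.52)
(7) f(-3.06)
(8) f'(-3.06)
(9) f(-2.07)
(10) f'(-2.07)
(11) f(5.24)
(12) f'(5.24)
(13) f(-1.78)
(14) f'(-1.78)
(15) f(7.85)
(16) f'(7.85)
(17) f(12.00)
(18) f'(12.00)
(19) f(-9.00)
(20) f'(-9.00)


(1) = -14.67
(2) = 22.80
(3) = -0.02
(4) = -0.16
(5) = 74.84
(6) = 67.30
(7) = -66.67
(8) = 62.30
(9) = -22.02
(10) = 29.85
(11) = 260.30
(12) = 154.27
(13) = -14.45
(14) = 22.57
(15) = 905.85
(16) = 354.03
(17) = 3312.00
(18) = 840.00
(19) = -1539.00
(20) = 504.00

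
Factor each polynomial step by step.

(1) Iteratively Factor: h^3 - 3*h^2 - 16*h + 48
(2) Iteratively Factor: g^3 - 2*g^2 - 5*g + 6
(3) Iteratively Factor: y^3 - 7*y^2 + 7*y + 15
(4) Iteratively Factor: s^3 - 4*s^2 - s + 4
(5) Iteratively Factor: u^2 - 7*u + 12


(1) = (h - 3)*(h^2 - 16) = (h - 4)*(h - 3)*(h + 4)
(2) = (g - 3)*(g^2 + g - 2) = (g - 3)*(g - 1)*(g + 2)
(3) = (y - 3)*(y^2 - 4*y - 5) = (y - 3)*(y + 1)*(y - 5)
(4) = (s + 1)*(s^2 - 5*s + 4) = (s - 1)*(s + 1)*(s - 4)
(5) = (u - 3)*(u - 4)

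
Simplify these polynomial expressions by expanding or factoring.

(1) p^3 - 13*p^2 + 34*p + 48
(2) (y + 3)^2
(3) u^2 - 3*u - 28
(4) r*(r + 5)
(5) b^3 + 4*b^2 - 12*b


(1) = (p - 8)*(p - 6)*(p + 1)
(2) = y^2 + 6*y + 9
(3) = (u - 7)*(u + 4)
(4) = r^2 + 5*r
(5) = b*(b - 2)*(b + 6)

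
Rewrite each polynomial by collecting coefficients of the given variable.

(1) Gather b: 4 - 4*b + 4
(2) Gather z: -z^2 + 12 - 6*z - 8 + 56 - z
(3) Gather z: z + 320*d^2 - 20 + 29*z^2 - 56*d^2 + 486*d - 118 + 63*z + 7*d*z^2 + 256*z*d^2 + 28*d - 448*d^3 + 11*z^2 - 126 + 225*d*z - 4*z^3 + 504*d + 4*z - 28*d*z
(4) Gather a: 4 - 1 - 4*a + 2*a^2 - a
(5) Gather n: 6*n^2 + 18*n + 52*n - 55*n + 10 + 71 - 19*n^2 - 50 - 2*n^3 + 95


(1) = 8 - 4*b
(2) = -z^2 - 7*z + 60
(3) = -448*d^3 + 264*d^2 + 1018*d - 4*z^3 + z^2*(7*d + 40) + z*(256*d^2 + 197*d + 68) - 264
(4) = 2*a^2 - 5*a + 3
(5) = -2*n^3 - 13*n^2 + 15*n + 126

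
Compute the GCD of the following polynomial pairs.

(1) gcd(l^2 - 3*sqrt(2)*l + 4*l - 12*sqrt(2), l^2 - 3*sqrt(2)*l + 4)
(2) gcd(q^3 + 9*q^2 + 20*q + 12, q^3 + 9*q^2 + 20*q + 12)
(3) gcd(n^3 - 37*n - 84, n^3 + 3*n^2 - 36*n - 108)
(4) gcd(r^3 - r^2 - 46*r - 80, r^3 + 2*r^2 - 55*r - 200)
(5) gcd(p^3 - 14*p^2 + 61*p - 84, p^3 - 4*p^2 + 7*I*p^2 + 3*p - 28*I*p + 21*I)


(1) = 1
(2) = gcd((q + 1)*(q + 2)*(q + 6), (q + 1)*(q + 2)*(q + 6)) = q^3 + 9*q^2 + 20*q + 12
(3) = gcd((n - 7)*(n + 3)*(n + 4), (n - 6)*(n + 3)*(n + 6)) = n + 3
(4) = r^2 - 3*r - 40
(5) = gcd((p - 7)*(p - 4)*(p - 3), (p - 3)*(p - 1)*(p + 7*I)) = p - 3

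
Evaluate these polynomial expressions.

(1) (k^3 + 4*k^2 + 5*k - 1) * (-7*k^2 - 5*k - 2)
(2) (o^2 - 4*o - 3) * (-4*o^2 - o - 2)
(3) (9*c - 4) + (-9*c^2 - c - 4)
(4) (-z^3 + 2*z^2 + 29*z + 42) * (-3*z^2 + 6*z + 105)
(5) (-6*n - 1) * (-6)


(1) = -7*k^5 - 33*k^4 - 57*k^3 - 26*k^2 - 5*k + 2
(2) = -4*o^4 + 15*o^3 + 14*o^2 + 11*o + 6
(3) = -9*c^2 + 8*c - 8
(4) = 3*z^5 - 12*z^4 - 180*z^3 + 258*z^2 + 3297*z + 4410
(5) = 36*n + 6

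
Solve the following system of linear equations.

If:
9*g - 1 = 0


Then:
g = 1/9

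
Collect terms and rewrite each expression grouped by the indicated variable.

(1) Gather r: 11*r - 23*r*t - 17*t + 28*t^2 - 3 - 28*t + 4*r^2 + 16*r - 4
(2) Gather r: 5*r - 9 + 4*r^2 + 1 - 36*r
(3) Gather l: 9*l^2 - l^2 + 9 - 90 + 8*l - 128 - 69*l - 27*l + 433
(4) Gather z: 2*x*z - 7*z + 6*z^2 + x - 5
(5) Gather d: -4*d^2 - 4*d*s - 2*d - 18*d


(1) = 4*r^2 + r*(27 - 23*t) + 28*t^2 - 45*t - 7
(2) = 4*r^2 - 31*r - 8
(3) = 8*l^2 - 88*l + 224
(4) = x + 6*z^2 + z*(2*x - 7) - 5
(5) = -4*d^2 + d*(-4*s - 20)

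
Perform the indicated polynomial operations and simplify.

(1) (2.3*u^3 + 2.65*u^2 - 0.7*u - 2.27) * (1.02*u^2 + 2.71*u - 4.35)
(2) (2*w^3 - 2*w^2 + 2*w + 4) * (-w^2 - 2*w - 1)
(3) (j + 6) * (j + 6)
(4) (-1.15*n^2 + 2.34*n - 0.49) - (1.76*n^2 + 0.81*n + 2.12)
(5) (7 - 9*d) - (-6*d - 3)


(1) = 2.346*u^5 + 8.936*u^4 - 3.5375*u^3 - 15.7399*u^2 - 3.1067*u + 9.8745
(2) = -2*w^5 - 2*w^4 - 6*w^2 - 10*w - 4
(3) = j^2 + 12*j + 36
(4) = -2.91*n^2 + 1.53*n - 2.61
(5) = 10 - 3*d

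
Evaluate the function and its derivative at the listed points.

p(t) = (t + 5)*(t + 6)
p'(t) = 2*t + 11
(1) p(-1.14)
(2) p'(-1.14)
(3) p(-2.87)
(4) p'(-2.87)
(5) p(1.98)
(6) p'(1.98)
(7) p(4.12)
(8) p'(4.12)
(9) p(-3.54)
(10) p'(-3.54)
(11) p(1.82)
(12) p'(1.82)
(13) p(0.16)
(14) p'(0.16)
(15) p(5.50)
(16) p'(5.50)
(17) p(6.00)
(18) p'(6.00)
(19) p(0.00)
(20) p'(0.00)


(1) = 18.76
(2) = 8.72
(3) = 6.67
(4) = 5.26
(5) = 55.70
(6) = 14.96
(7) = 92.29
(8) = 19.24
(9) = 3.59
(10) = 3.92
(11) = 53.33
(12) = 14.64
(13) = 31.79
(14) = 11.32
(15) = 120.75
(16) = 22.00
(17) = 132.00
(18) = 23.00
(19) = 30.00
(20) = 11.00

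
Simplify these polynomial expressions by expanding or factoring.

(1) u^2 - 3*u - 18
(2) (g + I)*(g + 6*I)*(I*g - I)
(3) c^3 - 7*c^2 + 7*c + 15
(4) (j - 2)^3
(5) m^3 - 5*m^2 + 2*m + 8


(1) = (u - 6)*(u + 3)
(2) = I*g^3 - 7*g^2 - I*g^2 + 7*g - 6*I*g + 6*I
(3) = (c - 5)*(c - 3)*(c + 1)
(4) = j^3 - 6*j^2 + 12*j - 8
(5) = (m - 4)*(m - 2)*(m + 1)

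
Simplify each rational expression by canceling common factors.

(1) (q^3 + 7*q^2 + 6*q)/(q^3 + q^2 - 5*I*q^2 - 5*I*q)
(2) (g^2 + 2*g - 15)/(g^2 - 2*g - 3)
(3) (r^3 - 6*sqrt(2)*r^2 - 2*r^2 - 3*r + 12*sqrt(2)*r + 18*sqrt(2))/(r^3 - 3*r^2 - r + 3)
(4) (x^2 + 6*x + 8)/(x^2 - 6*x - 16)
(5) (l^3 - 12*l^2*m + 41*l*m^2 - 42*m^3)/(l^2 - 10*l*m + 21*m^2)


(1) = (q + 6)/(q - 5*I)
(2) = (g + 5)/(g + 1)
(3) = (r - 6*sqrt(2))/(r - 1)
(4) = (x + 4)/(x - 8)
(5) = l - 2*m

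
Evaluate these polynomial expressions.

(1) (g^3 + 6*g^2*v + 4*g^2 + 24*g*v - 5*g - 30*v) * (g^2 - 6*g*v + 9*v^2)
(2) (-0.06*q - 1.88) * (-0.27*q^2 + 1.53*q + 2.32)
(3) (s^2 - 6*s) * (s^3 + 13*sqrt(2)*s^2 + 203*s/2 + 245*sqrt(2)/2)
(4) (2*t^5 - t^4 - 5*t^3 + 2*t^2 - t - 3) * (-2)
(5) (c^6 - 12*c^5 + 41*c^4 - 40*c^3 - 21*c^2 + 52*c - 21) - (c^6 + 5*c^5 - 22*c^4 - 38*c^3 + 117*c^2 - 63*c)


(1) = g^5 + 4*g^4 - 27*g^3*v^2 - 5*g^3 + 54*g^2*v^3 - 108*g^2*v^2 + 216*g*v^3 + 135*g*v^2 - 270*v^3
(2) = 0.0162*q^3 + 0.4158*q^2 - 3.0156*q - 4.3616
(3) = s^5 - 6*s^4 + 13*sqrt(2)*s^4 - 78*sqrt(2)*s^3 + 203*s^3/2 - 609*s^2 + 245*sqrt(2)*s^2/2 - 735*sqrt(2)*s
(4) = -4*t^5 + 2*t^4 + 10*t^3 - 4*t^2 + 2*t + 6
(5) = -17*c^5 + 63*c^4 - 2*c^3 - 138*c^2 + 115*c - 21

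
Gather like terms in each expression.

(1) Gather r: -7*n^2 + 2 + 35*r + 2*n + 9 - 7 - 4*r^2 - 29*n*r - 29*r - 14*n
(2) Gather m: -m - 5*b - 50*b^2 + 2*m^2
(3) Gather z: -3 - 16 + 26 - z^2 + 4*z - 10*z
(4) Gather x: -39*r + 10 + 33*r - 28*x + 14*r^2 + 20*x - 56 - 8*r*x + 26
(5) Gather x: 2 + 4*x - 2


(1) = -7*n^2 - 12*n - 4*r^2 + r*(6 - 29*n) + 4
(2) = -50*b^2 - 5*b + 2*m^2 - m
(3) = -z^2 - 6*z + 7
(4) = 14*r^2 - 6*r + x*(-8*r - 8) - 20
(5) = 4*x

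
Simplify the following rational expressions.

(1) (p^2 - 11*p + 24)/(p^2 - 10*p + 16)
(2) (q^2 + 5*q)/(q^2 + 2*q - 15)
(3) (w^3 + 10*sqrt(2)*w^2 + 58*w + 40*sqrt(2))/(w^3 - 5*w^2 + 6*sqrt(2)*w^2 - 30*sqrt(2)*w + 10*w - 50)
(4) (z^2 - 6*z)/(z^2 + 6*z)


(1) = (p - 3)/(p - 2)
(2) = q/(q - 3)
(3) = (w + 4*sqrt(2))/(w - 5)
(4) = (z - 6)/(z + 6)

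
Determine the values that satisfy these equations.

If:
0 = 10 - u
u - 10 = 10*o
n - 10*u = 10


Then:
n = 110
o = 0
u = 10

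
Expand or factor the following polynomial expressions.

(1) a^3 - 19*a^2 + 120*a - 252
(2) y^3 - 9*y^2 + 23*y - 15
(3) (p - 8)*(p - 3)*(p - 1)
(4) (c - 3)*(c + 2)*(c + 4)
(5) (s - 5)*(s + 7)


(1) = (a - 7)*(a - 6)^2
(2) = (y - 5)*(y - 3)*(y - 1)
(3) = p^3 - 12*p^2 + 35*p - 24
(4) = c^3 + 3*c^2 - 10*c - 24
(5) = s^2 + 2*s - 35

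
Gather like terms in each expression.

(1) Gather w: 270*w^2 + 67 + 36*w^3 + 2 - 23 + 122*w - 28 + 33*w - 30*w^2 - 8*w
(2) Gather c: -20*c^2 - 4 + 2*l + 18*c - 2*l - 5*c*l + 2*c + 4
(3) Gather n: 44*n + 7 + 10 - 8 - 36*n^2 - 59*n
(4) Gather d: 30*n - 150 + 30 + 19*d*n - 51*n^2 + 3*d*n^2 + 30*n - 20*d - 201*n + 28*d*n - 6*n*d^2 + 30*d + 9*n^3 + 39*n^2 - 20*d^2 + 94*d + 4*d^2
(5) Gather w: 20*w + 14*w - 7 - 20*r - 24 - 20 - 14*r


(1) = 36*w^3 + 240*w^2 + 147*w + 18
(2) = -20*c^2 + c*(20 - 5*l)
(3) = -36*n^2 - 15*n + 9
(4) = d^2*(-6*n - 16) + d*(3*n^2 + 47*n + 104) + 9*n^3 - 12*n^2 - 141*n - 120
(5) = -34*r + 34*w - 51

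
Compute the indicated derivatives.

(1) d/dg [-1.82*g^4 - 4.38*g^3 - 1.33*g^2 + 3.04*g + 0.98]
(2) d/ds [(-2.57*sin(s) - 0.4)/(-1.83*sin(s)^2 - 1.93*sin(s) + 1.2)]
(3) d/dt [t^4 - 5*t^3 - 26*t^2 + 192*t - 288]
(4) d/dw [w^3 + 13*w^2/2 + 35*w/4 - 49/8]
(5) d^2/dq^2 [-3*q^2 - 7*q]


(1) = -7.28*g^3 - 13.14*g^2 - 2.66*g + 3.04
(2) = (-1.464*sin(s) + 2.35155*cos(2*s) - 6.20755)*cos(s)/(1.83*sin(s)^2 + 1.93*sin(s) - 1.2)^2
(3) = 4*t^3 - 15*t^2 - 52*t + 192
(4) = 3*w^2 + 13*w + 35/4
(5) = -6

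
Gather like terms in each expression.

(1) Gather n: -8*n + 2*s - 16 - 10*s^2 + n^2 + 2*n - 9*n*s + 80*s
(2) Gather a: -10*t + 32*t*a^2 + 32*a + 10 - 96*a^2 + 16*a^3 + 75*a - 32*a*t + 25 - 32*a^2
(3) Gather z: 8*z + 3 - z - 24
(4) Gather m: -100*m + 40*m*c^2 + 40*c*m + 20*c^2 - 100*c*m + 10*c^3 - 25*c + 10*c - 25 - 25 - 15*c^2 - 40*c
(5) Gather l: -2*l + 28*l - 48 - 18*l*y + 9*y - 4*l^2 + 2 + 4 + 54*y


(1) = n^2 + n*(-9*s - 6) - 10*s^2 + 82*s - 16
(2) = 16*a^3 + a^2*(32*t - 128) + a*(107 - 32*t) - 10*t + 35
(3) = 7*z - 21
(4) = 10*c^3 + 5*c^2 - 55*c + m*(40*c^2 - 60*c - 100) - 50
(5) = -4*l^2 + l*(26 - 18*y) + 63*y - 42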